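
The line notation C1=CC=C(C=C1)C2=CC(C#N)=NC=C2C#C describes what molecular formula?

C14H8N2

Heavy atoms from the SMILES: 14 C, 2 N.
Implicit hydrogens by atom environment:
  7 × C (aromatic): 1 H each → 7
  4 × C (aromatic): no H
  2 × C: no H
  1 × C: 1 H
  1 × N (aromatic): no H
  1 × N: no H
  Total hydrogens = 8.
Molecular formula: C14H8N2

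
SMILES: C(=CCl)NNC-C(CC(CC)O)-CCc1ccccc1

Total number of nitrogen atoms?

The symbol for nitrogen appears 2 times in the SMILES.

2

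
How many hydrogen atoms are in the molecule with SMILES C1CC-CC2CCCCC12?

18

Hydrogens are implicit in SMILES; fill each atom to its normal valence:
  8 × C: 2 H each → 16
  2 × C: 1 H each → 2
  Total hydrogens = 18.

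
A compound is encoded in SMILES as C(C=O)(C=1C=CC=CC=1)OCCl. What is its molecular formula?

Heavy atoms from the SMILES: 9 C, 1 Cl, 2 O.
Implicit hydrogens by atom environment:
  5 × C (aromatic): 1 H each → 5
  2 × C: 1 H each → 2
  2 × O: no H
  1 × C: 2 H
  1 × C (aromatic): no H
  1 × Cl: no H
  Total hydrogens = 9.
Molecular formula: C9H9ClO2

C9H9ClO2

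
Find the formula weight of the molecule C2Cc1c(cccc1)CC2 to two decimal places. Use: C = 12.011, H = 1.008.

132.21

Molecular formula: C10H12.
M = 10×12.011 + 12×1.008 = 132.21 g/mol.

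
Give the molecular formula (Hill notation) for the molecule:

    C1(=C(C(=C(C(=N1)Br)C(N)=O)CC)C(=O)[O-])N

C9H9BrN3O3-

Heavy atoms from the SMILES: 1 Br, 9 C, 3 N, 3 O.
Implicit hydrogens by atom environment:
  5 × C (aromatic): no H
  2 × C: no H
  2 × N: 2 H each → 4
  2 × O: no H
  1 × Br: no H
  1 × C: 3 H
  1 × C: 2 H
  1 × N (aromatic): no H
  1 × O (charge -1): no H
  Total hydrogens = 9.
Net charge -1.
Molecular formula: C9H9BrN3O3-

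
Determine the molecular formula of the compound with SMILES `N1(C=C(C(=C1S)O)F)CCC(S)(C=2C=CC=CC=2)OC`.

Heavy atoms from the SMILES: 14 C, 1 F, 1 N, 2 O, 2 S.
Implicit hydrogens by atom environment:
  6 × C (aromatic): 1 H each → 6
  4 × C (aromatic): no H
  2 × C: 2 H each → 4
  2 × S: 1 H each → 2
  1 × C: 3 H
  1 × C: no H
  1 × F: no H
  1 × N (aromatic): no H
  1 × O: 1 H
  1 × O: no H
  Total hydrogens = 16.
Molecular formula: C14H16FNO2S2

C14H16FNO2S2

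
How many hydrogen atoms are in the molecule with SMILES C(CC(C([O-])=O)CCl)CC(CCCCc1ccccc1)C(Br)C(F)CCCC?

34

Hydrogens are implicit in SMILES; fill each atom to its normal valence:
  11 × C: 2 H each → 22
  5 × C (aromatic): 1 H each → 5
  4 × C: 1 H each → 4
  1 × Br: no H
  1 × C: 3 H
  1 × C: no H
  1 × C (aromatic): no H
  1 × Cl: no H
  1 × F: no H
  1 × O: no H
  1 × O (charge -1): no H
  Total hydrogens = 34.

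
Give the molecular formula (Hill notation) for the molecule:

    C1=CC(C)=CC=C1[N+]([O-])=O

Heavy atoms from the SMILES: 7 C, 1 N, 2 O.
Implicit hydrogens by atom environment:
  4 × C (aromatic): 1 H each → 4
  2 × C (aromatic): no H
  1 × C: 3 H
  1 × N (charge +1): no H
  1 × O: no H
  1 × O (charge -1): no H
  Total hydrogens = 7.
Molecular formula: C7H7NO2

C7H7NO2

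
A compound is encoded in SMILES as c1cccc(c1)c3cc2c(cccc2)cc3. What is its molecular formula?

Heavy atoms from the SMILES: 16 C.
Implicit hydrogens by atom environment:
  12 × C (aromatic): 1 H each → 12
  4 × C (aromatic): no H
  Total hydrogens = 12.
Molecular formula: C16H12

C16H12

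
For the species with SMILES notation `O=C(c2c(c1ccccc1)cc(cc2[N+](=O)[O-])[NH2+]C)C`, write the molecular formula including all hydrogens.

Heavy atoms from the SMILES: 15 C, 2 N, 3 O.
Implicit hydrogens by atom environment:
  7 × C (aromatic): 1 H each → 7
  5 × C (aromatic): no H
  2 × C: 3 H each → 6
  2 × O: no H
  1 × C: no H
  1 × N (charge +1): 2 H
  1 × N (charge +1): no H
  1 × O (charge -1): no H
  Total hydrogens = 15.
Net charge +1.
Molecular formula: C15H15N2O3+

C15H15N2O3+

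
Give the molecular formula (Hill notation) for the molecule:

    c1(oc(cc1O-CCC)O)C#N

Heavy atoms from the SMILES: 8 C, 1 N, 3 O.
Implicit hydrogens by atom environment:
  3 × C (aromatic): no H
  2 × C: 2 H each → 4
  1 × C: 3 H
  1 × C (aromatic): 1 H
  1 × C: no H
  1 × N: no H
  1 × O: 1 H
  1 × O (aromatic): no H
  1 × O: no H
  Total hydrogens = 9.
Molecular formula: C8H9NO3

C8H9NO3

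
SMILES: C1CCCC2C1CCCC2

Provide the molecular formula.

Heavy atoms from the SMILES: 10 C.
Implicit hydrogens by atom environment:
  8 × C: 2 H each → 16
  2 × C: 1 H each → 2
  Total hydrogens = 18.
Molecular formula: C10H18

C10H18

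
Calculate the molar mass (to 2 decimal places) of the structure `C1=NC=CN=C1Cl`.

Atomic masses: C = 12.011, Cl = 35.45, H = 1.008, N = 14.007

114.53

Molecular formula: C4H3ClN2.
M = 4×12.011 + 1×35.45 + 3×1.008 + 2×14.007 = 114.53 g/mol.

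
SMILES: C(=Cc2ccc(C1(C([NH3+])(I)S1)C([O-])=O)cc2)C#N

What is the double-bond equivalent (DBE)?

Molecular formula from the SMILES: C12H9IN2O2S.
DoU = (2C + 2 + N − H − X)/2 = (2·12 + 2 + 2 − 9 − 1)/2 = 18/2 = 9.
(Structurally: 2 ring(s) + 7 π bond(s) = 9.)

9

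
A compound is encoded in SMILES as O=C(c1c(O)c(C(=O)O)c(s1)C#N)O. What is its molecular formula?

C7H3NO5S

Heavy atoms from the SMILES: 7 C, 1 N, 5 O, 1 S.
Implicit hydrogens by atom environment:
  4 × C (aromatic): no H
  3 × C: no H
  3 × O: 1 H each → 3
  2 × O: no H
  1 × N: no H
  1 × S (aromatic): no H
  Total hydrogens = 3.
Molecular formula: C7H3NO5S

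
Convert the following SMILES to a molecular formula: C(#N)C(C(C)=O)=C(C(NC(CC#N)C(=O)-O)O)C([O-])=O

C11H10N3O6-

Heavy atoms from the SMILES: 11 C, 3 N, 6 O.
Implicit hydrogens by atom environment:
  7 × C: no H
  3 × O: no H
  2 × C: 1 H each → 2
  2 × N: no H
  2 × O: 1 H each → 2
  1 × C: 3 H
  1 × C: 2 H
  1 × N: 1 H
  1 × O (charge -1): no H
  Total hydrogens = 10.
Net charge -1.
Molecular formula: C11H10N3O6-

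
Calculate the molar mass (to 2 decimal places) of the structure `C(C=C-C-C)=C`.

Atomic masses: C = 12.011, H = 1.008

Molecular formula: C6H10.
M = 6×12.011 + 10×1.008 = 82.15 g/mol.

82.15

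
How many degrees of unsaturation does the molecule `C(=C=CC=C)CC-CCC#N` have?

5

Molecular formula from the SMILES: C10H13N.
DoU = (2C + 2 + N − H − X)/2 = (2·10 + 2 + 1 − 13 − 0)/2 = 10/2 = 5.
(Structurally: 0 ring(s) + 5 π bond(s) = 5.)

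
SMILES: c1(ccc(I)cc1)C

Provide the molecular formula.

Heavy atoms from the SMILES: 7 C, 1 I.
Implicit hydrogens by atom environment:
  4 × C (aromatic): 1 H each → 4
  2 × C (aromatic): no H
  1 × C: 3 H
  1 × I: no H
  Total hydrogens = 7.
Molecular formula: C7H7I

C7H7I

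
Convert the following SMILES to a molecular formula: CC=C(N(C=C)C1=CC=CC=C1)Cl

Heavy atoms from the SMILES: 11 C, 1 Cl, 1 N.
Implicit hydrogens by atom environment:
  5 × C (aromatic): 1 H each → 5
  2 × C: 1 H each → 2
  1 × C: 3 H
  1 × C: 2 H
  1 × C: no H
  1 × C (aromatic): no H
  1 × Cl: no H
  1 × N: no H
  Total hydrogens = 12.
Molecular formula: C11H12ClN

C11H12ClN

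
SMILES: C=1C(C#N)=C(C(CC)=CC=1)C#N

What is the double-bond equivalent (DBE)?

Molecular formula from the SMILES: C10H8N2.
DoU = (2C + 2 + N − H − X)/2 = (2·10 + 2 + 2 − 8 − 0)/2 = 16/2 = 8.
(Structurally: 1 ring(s) + 7 π bond(s) = 8.)

8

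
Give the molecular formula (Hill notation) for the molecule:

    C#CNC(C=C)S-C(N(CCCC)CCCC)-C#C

C16H26N2S

Heavy atoms from the SMILES: 16 C, 2 N, 1 S.
Implicit hydrogens by atom environment:
  7 × C: 2 H each → 14
  5 × C: 1 H each → 5
  2 × C: 3 H each → 6
  2 × C: no H
  1 × N: 1 H
  1 × N: no H
  1 × S: no H
  Total hydrogens = 26.
Molecular formula: C16H26N2S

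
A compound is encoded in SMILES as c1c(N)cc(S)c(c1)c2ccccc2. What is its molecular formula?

Heavy atoms from the SMILES: 12 C, 1 N, 1 S.
Implicit hydrogens by atom environment:
  8 × C (aromatic): 1 H each → 8
  4 × C (aromatic): no H
  1 × N: 2 H
  1 × S: 1 H
  Total hydrogens = 11.
Molecular formula: C12H11NS

C12H11NS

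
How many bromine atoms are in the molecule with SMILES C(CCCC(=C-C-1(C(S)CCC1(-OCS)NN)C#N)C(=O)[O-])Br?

The symbol for bromine appears 1 time in the SMILES.

1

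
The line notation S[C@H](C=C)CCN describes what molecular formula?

C5H11NS

Heavy atoms from the SMILES: 5 C, 1 N, 1 S.
Implicit hydrogens by atom environment:
  3 × C: 2 H each → 6
  2 × C: 1 H each → 2
  1 × N: 2 H
  1 × S: 1 H
  Total hydrogens = 11.
Molecular formula: C5H11NS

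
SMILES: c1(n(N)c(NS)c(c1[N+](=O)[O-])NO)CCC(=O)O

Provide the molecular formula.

Heavy atoms from the SMILES: 7 C, 5 N, 5 O, 1 S.
Implicit hydrogens by atom environment:
  4 × C (aromatic): no H
  2 × C: 2 H each → 4
  2 × N: 1 H each → 2
  2 × O: 1 H each → 2
  2 × O: no H
  1 × C: no H
  1 × N: 2 H
  1 × N (aromatic): no H
  1 × N (charge +1): no H
  1 × O (charge -1): no H
  1 × S: 1 H
  Total hydrogens = 11.
Molecular formula: C7H11N5O5S

C7H11N5O5S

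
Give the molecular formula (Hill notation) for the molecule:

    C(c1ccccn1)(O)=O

Heavy atoms from the SMILES: 6 C, 1 N, 2 O.
Implicit hydrogens by atom environment:
  4 × C (aromatic): 1 H each → 4
  1 × C (aromatic): no H
  1 × C: no H
  1 × N (aromatic): no H
  1 × O: 1 H
  1 × O: no H
  Total hydrogens = 5.
Molecular formula: C6H5NO2

C6H5NO2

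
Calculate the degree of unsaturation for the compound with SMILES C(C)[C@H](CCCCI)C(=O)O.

1

Molecular formula from the SMILES: C8H15IO2.
DoU = (2C + 2 + N − H − X)/2 = (2·8 + 2 + 0 − 15 − 1)/2 = 2/2 = 1.
(Structurally: 0 ring(s) + 1 π bond(s) = 1.)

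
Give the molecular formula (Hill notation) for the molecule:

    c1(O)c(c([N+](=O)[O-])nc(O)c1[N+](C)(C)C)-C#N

C9H11N4O4+

Heavy atoms from the SMILES: 9 C, 4 N, 4 O.
Implicit hydrogens by atom environment:
  5 × C (aromatic): no H
  3 × C: 3 H each → 9
  2 × N (charge +1): no H
  2 × O: 1 H each → 2
  1 × C: no H
  1 × N (aromatic): no H
  1 × N: no H
  1 × O: no H
  1 × O (charge -1): no H
  Total hydrogens = 11.
Net charge +1.
Molecular formula: C9H11N4O4+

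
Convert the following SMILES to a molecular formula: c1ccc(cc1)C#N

Heavy atoms from the SMILES: 7 C, 1 N.
Implicit hydrogens by atom environment:
  5 × C (aromatic): 1 H each → 5
  1 × C (aromatic): no H
  1 × C: no H
  1 × N: no H
  Total hydrogens = 5.
Molecular formula: C7H5N

C7H5N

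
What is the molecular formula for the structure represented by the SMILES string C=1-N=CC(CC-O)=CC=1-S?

Heavy atoms from the SMILES: 7 C, 1 N, 1 O, 1 S.
Implicit hydrogens by atom environment:
  3 × C (aromatic): 1 H each → 3
  2 × C: 2 H each → 4
  2 × C (aromatic): no H
  1 × N (aromatic): no H
  1 × O: 1 H
  1 × S: 1 H
  Total hydrogens = 9.
Molecular formula: C7H9NOS

C7H9NOS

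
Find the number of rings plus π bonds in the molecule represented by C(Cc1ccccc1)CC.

4

Molecular formula from the SMILES: C10H14.
DoU = (2C + 2 + N − H − X)/2 = (2·10 + 2 + 0 − 14 − 0)/2 = 8/2 = 4.
(Structurally: 1 ring(s) + 3 π bond(s) = 4.)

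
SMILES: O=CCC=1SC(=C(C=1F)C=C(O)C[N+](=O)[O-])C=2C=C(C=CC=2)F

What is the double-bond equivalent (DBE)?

10

Molecular formula from the SMILES: C15H11F2NO4S.
DoU = (2C + 2 + N − H − X)/2 = (2·15 + 2 + 1 − 11 − 2)/2 = 20/2 = 10.
(Structurally: 2 ring(s) + 8 π bond(s) = 10.)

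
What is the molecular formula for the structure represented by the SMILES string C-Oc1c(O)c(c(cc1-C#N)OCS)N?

Heavy atoms from the SMILES: 9 C, 2 N, 3 O, 1 S.
Implicit hydrogens by atom environment:
  5 × C (aromatic): no H
  2 × O: no H
  1 × C: 3 H
  1 × C: 2 H
  1 × C (aromatic): 1 H
  1 × C: no H
  1 × N: 2 H
  1 × N: no H
  1 × O: 1 H
  1 × S: 1 H
  Total hydrogens = 10.
Molecular formula: C9H10N2O3S

C9H10N2O3S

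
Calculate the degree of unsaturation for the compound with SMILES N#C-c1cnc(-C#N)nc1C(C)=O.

Molecular formula from the SMILES: C8H4N4O.
DoU = (2C + 2 + N − H − X)/2 = (2·8 + 2 + 4 − 4 − 0)/2 = 18/2 = 9.
(Structurally: 1 ring(s) + 8 π bond(s) = 9.)

9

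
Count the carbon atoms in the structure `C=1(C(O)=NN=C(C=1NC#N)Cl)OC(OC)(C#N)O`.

8

The symbol for carbon appears 8 times in the SMILES. (Cl is a single chlorine, not C + l.)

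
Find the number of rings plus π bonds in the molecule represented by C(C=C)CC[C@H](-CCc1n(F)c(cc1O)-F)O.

4

Molecular formula from the SMILES: C12H17F2NO2.
DoU = (2C + 2 + N − H − X)/2 = (2·12 + 2 + 1 − 17 − 2)/2 = 8/2 = 4.
(Structurally: 1 ring(s) + 3 π bond(s) = 4.)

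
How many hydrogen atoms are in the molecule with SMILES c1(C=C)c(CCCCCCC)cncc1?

Hydrogens are implicit in SMILES; fill each atom to its normal valence:
  7 × C: 2 H each → 14
  3 × C (aromatic): 1 H each → 3
  2 × C (aromatic): no H
  1 × C: 3 H
  1 × C: 1 H
  1 × N (aromatic): no H
  Total hydrogens = 21.

21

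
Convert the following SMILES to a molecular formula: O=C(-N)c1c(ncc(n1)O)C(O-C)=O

C7H7N3O4

Heavy atoms from the SMILES: 7 C, 3 N, 4 O.
Implicit hydrogens by atom environment:
  3 × C (aromatic): no H
  3 × O: no H
  2 × C: no H
  2 × N (aromatic): no H
  1 × C: 3 H
  1 × C (aromatic): 1 H
  1 × N: 2 H
  1 × O: 1 H
  Total hydrogens = 7.
Molecular formula: C7H7N3O4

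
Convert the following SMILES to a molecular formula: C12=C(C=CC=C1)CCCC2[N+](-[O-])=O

C10H11NO2

Heavy atoms from the SMILES: 10 C, 1 N, 2 O.
Implicit hydrogens by atom environment:
  4 × C (aromatic): 1 H each → 4
  3 × C: 2 H each → 6
  2 × C (aromatic): no H
  1 × C: 1 H
  1 × N (charge +1): no H
  1 × O: no H
  1 × O (charge -1): no H
  Total hydrogens = 11.
Molecular formula: C10H11NO2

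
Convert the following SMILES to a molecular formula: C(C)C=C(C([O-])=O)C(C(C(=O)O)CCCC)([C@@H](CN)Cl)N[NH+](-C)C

C16H30ClN3O4

Heavy atoms from the SMILES: 16 C, 1 Cl, 3 N, 4 O.
Implicit hydrogens by atom environment:
  5 × C: 2 H each → 10
  4 × C: 3 H each → 12
  4 × C: no H
  3 × C: 1 H each → 3
  2 × O: no H
  1 × Cl: no H
  1 × N: 2 H
  1 × N: 1 H
  1 × N (charge +1): 1 H
  1 × O: 1 H
  1 × O (charge -1): no H
  Total hydrogens = 30.
Molecular formula: C16H30ClN3O4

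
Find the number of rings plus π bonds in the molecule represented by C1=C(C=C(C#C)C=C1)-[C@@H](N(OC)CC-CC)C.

6

Molecular formula from the SMILES: C15H21NO.
DoU = (2C + 2 + N − H − X)/2 = (2·15 + 2 + 1 − 21 − 0)/2 = 12/2 = 6.
(Structurally: 1 ring(s) + 5 π bond(s) = 6.)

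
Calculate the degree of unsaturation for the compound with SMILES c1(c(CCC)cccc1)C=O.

5

Molecular formula from the SMILES: C10H12O.
DoU = (2C + 2 + N − H − X)/2 = (2·10 + 2 + 0 − 12 − 0)/2 = 10/2 = 5.
(Structurally: 1 ring(s) + 4 π bond(s) = 5.)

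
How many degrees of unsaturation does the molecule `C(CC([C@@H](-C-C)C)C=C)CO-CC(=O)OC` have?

Molecular formula from the SMILES: C13H24O3.
DoU = (2C + 2 + N − H − X)/2 = (2·13 + 2 + 0 − 24 − 0)/2 = 4/2 = 2.
(Structurally: 0 ring(s) + 2 π bond(s) = 2.)

2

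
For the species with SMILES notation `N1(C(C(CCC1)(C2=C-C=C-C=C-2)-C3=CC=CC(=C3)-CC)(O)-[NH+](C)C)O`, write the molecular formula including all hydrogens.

C21H29N2O2+

Heavy atoms from the SMILES: 21 C, 2 N, 2 O.
Implicit hydrogens by atom environment:
  9 × C (aromatic): 1 H each → 9
  4 × C: 2 H each → 8
  3 × C: 3 H each → 9
  3 × C (aromatic): no H
  2 × C: no H
  2 × O: 1 H each → 2
  1 × N (charge +1): 1 H
  1 × N: no H
  Total hydrogens = 29.
Net charge +1.
Molecular formula: C21H29N2O2+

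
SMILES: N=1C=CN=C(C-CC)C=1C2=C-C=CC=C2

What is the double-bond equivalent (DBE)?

Molecular formula from the SMILES: C13H14N2.
DoU = (2C + 2 + N − H − X)/2 = (2·13 + 2 + 2 − 14 − 0)/2 = 16/2 = 8.
(Structurally: 2 ring(s) + 6 π bond(s) = 8.)

8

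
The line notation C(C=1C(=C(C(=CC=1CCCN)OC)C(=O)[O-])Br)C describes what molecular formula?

Heavy atoms from the SMILES: 1 Br, 13 C, 1 N, 3 O.
Implicit hydrogens by atom environment:
  5 × C (aromatic): no H
  4 × C: 2 H each → 8
  2 × C: 3 H each → 6
  2 × O: no H
  1 × Br: no H
  1 × C (aromatic): 1 H
  1 × C: no H
  1 × N: 2 H
  1 × O (charge -1): no H
  Total hydrogens = 17.
Net charge -1.
Molecular formula: C13H17BrNO3-

C13H17BrNO3-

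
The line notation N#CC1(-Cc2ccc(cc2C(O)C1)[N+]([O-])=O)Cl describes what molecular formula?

C11H9ClN2O3

Heavy atoms from the SMILES: 11 C, 1 Cl, 2 N, 3 O.
Implicit hydrogens by atom environment:
  3 × C (aromatic): 1 H each → 3
  3 × C (aromatic): no H
  2 × C: 2 H each → 4
  2 × C: no H
  1 × C: 1 H
  1 × Cl: no H
  1 × N (charge +1): no H
  1 × N: no H
  1 × O: 1 H
  1 × O: no H
  1 × O (charge -1): no H
  Total hydrogens = 9.
Molecular formula: C11H9ClN2O3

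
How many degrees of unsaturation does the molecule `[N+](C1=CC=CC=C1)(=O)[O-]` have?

Molecular formula from the SMILES: C6H5NO2.
DoU = (2C + 2 + N − H − X)/2 = (2·6 + 2 + 1 − 5 − 0)/2 = 10/2 = 5.
(Structurally: 1 ring(s) + 4 π bond(s) = 5.)

5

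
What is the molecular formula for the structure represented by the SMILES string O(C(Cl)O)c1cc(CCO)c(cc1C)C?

Heavy atoms from the SMILES: 11 C, 1 Cl, 3 O.
Implicit hydrogens by atom environment:
  4 × C (aromatic): no H
  2 × C: 3 H each → 6
  2 × C: 2 H each → 4
  2 × C (aromatic): 1 H each → 2
  2 × O: 1 H each → 2
  1 × C: 1 H
  1 × Cl: no H
  1 × O: no H
  Total hydrogens = 15.
Molecular formula: C11H15ClO3

C11H15ClO3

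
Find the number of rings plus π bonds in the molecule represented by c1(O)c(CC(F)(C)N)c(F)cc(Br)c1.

Molecular formula from the SMILES: C9H10BrF2NO.
DoU = (2C + 2 + N − H − X)/2 = (2·9 + 2 + 1 − 10 − 3)/2 = 8/2 = 4.
(Structurally: 1 ring(s) + 3 π bond(s) = 4.)

4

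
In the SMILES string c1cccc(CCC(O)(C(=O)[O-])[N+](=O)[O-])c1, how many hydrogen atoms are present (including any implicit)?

10

Hydrogens are implicit in SMILES; fill each atom to its normal valence:
  5 × C (aromatic): 1 H each → 5
  2 × C: 2 H each → 4
  2 × C: no H
  2 × O: no H
  2 × O (charge -1): no H
  1 × C (aromatic): no H
  1 × N (charge +1): no H
  1 × O: 1 H
  Total hydrogens = 10.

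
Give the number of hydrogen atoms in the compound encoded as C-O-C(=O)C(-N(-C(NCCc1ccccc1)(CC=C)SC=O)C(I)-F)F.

Hydrogens are implicit in SMILES; fill each atom to its normal valence:
  5 × C (aromatic): 1 H each → 5
  4 × C: 2 H each → 8
  4 × C: 1 H each → 4
  3 × O: no H
  2 × C: no H
  2 × F: no H
  1 × C: 3 H
  1 × C (aromatic): no H
  1 × I: no H
  1 × N: 1 H
  1 × N: no H
  1 × S: no H
  Total hydrogens = 21.

21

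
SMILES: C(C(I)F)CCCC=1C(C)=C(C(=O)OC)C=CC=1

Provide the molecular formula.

C14H18FIO2

Heavy atoms from the SMILES: 14 C, 1 F, 1 I, 2 O.
Implicit hydrogens by atom environment:
  4 × C: 2 H each → 8
  3 × C (aromatic): 1 H each → 3
  3 × C (aromatic): no H
  2 × C: 3 H each → 6
  2 × O: no H
  1 × C: 1 H
  1 × C: no H
  1 × F: no H
  1 × I: no H
  Total hydrogens = 18.
Molecular formula: C14H18FIO2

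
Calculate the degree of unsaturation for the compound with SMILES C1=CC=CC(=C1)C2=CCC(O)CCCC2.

Molecular formula from the SMILES: C14H18O.
DoU = (2C + 2 + N − H − X)/2 = (2·14 + 2 + 0 − 18 − 0)/2 = 12/2 = 6.
(Structurally: 2 ring(s) + 4 π bond(s) = 6.)

6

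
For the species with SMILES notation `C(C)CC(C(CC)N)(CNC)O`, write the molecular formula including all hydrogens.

C9H22N2O

Heavy atoms from the SMILES: 9 C, 2 N, 1 O.
Implicit hydrogens by atom environment:
  4 × C: 2 H each → 8
  3 × C: 3 H each → 9
  1 × C: 1 H
  1 × C: no H
  1 × N: 2 H
  1 × N: 1 H
  1 × O: 1 H
  Total hydrogens = 22.
Molecular formula: C9H22N2O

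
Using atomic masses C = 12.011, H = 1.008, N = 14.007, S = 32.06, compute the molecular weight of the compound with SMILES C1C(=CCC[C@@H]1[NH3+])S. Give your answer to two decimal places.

Molecular formula: C6H12NS+.
M = 6×12.011 + 12×1.008 + 1×14.007 + 1×32.06 = 130.23 g/mol.

130.23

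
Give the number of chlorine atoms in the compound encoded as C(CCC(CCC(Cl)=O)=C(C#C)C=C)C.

The symbol for chlorine appears 1 time in the SMILES.

1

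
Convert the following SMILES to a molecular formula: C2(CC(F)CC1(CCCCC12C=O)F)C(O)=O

Heavy atoms from the SMILES: 12 C, 2 F, 3 O.
Implicit hydrogens by atom environment:
  6 × C: 2 H each → 12
  3 × C: 1 H each → 3
  3 × C: no H
  2 × F: no H
  2 × O: no H
  1 × O: 1 H
  Total hydrogens = 16.
Molecular formula: C12H16F2O3

C12H16F2O3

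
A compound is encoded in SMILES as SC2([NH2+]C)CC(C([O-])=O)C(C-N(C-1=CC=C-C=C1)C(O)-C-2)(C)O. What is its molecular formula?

C16H24N2O4S

Heavy atoms from the SMILES: 16 C, 2 N, 4 O, 1 S.
Implicit hydrogens by atom environment:
  5 × C (aromatic): 1 H each → 5
  3 × C: 2 H each → 6
  3 × C: no H
  2 × C: 3 H each → 6
  2 × C: 1 H each → 2
  2 × O: 1 H each → 2
  1 × C (aromatic): no H
  1 × N (charge +1): 2 H
  1 × N: no H
  1 × O: no H
  1 × O (charge -1): no H
  1 × S: 1 H
  Total hydrogens = 24.
Molecular formula: C16H24N2O4S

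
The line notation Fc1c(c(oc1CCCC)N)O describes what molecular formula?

C8H12FNO2

Heavy atoms from the SMILES: 8 C, 1 F, 1 N, 2 O.
Implicit hydrogens by atom environment:
  4 × C (aromatic): no H
  3 × C: 2 H each → 6
  1 × C: 3 H
  1 × F: no H
  1 × N: 2 H
  1 × O: 1 H
  1 × O (aromatic): no H
  Total hydrogens = 12.
Molecular formula: C8H12FNO2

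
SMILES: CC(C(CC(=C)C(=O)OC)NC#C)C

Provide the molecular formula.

C11H17NO2

Heavy atoms from the SMILES: 11 C, 1 N, 2 O.
Implicit hydrogens by atom environment:
  3 × C: 3 H each → 9
  3 × C: 1 H each → 3
  3 × C: no H
  2 × C: 2 H each → 4
  2 × O: no H
  1 × N: 1 H
  Total hydrogens = 17.
Molecular formula: C11H17NO2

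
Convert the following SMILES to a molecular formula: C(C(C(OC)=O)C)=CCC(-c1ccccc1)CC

Heavy atoms from the SMILES: 16 C, 2 O.
Implicit hydrogens by atom environment:
  5 × C (aromatic): 1 H each → 5
  4 × C: 1 H each → 4
  3 × C: 3 H each → 9
  2 × C: 2 H each → 4
  2 × O: no H
  1 × C (aromatic): no H
  1 × C: no H
  Total hydrogens = 22.
Molecular formula: C16H22O2

C16H22O2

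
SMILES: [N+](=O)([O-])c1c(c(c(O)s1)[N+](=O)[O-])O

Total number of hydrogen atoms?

Hydrogens are implicit in SMILES; fill each atom to its normal valence:
  4 × C (aromatic): no H
  2 × N (charge +1): no H
  2 × O: 1 H each → 2
  2 × O: no H
  2 × O (charge -1): no H
  1 × S (aromatic): no H
  Total hydrogens = 2.

2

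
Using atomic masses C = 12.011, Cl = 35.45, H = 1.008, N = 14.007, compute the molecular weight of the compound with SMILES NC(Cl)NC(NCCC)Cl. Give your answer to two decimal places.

186.08

Molecular formula: C5H13Cl2N3.
M = 5×12.011 + 2×35.45 + 13×1.008 + 3×14.007 = 186.08 g/mol.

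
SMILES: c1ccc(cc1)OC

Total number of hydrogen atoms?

8

Hydrogens are implicit in SMILES; fill each atom to its normal valence:
  5 × C (aromatic): 1 H each → 5
  1 × C: 3 H
  1 × C (aromatic): no H
  1 × O: no H
  Total hydrogens = 8.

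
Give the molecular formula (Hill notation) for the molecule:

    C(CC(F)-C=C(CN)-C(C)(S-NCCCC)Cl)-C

C13H26ClFN2S

Heavy atoms from the SMILES: 13 C, 1 Cl, 1 F, 2 N, 1 S.
Implicit hydrogens by atom environment:
  6 × C: 2 H each → 12
  3 × C: 3 H each → 9
  2 × C: 1 H each → 2
  2 × C: no H
  1 × Cl: no H
  1 × F: no H
  1 × N: 2 H
  1 × N: 1 H
  1 × S: no H
  Total hydrogens = 26.
Molecular formula: C13H26ClFN2S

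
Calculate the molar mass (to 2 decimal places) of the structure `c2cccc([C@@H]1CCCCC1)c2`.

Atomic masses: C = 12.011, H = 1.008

Molecular formula: C12H16.
M = 12×12.011 + 16×1.008 = 160.26 g/mol.

160.26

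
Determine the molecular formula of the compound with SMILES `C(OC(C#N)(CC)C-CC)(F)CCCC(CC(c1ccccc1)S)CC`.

C22H34FNOS

Heavy atoms from the SMILES: 22 C, 1 F, 1 N, 1 O, 1 S.
Implicit hydrogens by atom environment:
  8 × C: 2 H each → 16
  5 × C (aromatic): 1 H each → 5
  3 × C: 3 H each → 9
  3 × C: 1 H each → 3
  2 × C: no H
  1 × C (aromatic): no H
  1 × F: no H
  1 × N: no H
  1 × O: no H
  1 × S: 1 H
  Total hydrogens = 34.
Molecular formula: C22H34FNOS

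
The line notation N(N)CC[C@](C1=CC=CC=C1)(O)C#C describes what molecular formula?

C11H14N2O

Heavy atoms from the SMILES: 11 C, 2 N, 1 O.
Implicit hydrogens by atom environment:
  5 × C (aromatic): 1 H each → 5
  2 × C: 2 H each → 4
  2 × C: no H
  1 × C: 1 H
  1 × C (aromatic): no H
  1 × N: 2 H
  1 × N: 1 H
  1 × O: 1 H
  Total hydrogens = 14.
Molecular formula: C11H14N2O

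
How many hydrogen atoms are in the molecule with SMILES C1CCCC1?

10

Hydrogens are implicit in SMILES; fill each atom to its normal valence:
  5 × C: 2 H each → 10
  Total hydrogens = 10.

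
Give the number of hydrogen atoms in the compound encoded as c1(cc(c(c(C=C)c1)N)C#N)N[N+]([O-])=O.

Hydrogens are implicit in SMILES; fill each atom to its normal valence:
  4 × C (aromatic): no H
  2 × C (aromatic): 1 H each → 2
  1 × C: 2 H
  1 × C: 1 H
  1 × C: no H
  1 × N: 2 H
  1 × N: 1 H
  1 × N: no H
  1 × N (charge +1): no H
  1 × O: no H
  1 × O (charge -1): no H
  Total hydrogens = 8.

8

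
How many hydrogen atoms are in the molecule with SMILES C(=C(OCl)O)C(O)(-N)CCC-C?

14

Hydrogens are implicit in SMILES; fill each atom to its normal valence:
  3 × C: 2 H each → 6
  2 × C: no H
  2 × O: 1 H each → 2
  1 × C: 3 H
  1 × C: 1 H
  1 × Cl: no H
  1 × N: 2 H
  1 × O: no H
  Total hydrogens = 14.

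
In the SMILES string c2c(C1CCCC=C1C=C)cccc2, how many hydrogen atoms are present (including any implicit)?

Hydrogens are implicit in SMILES; fill each atom to its normal valence:
  5 × C (aromatic): 1 H each → 5
  4 × C: 2 H each → 8
  3 × C: 1 H each → 3
  1 × C: no H
  1 × C (aromatic): no H
  Total hydrogens = 16.

16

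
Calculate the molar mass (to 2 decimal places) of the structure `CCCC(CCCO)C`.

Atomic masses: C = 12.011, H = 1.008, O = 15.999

130.23

Molecular formula: C8H18O.
M = 8×12.011 + 18×1.008 + 1×15.999 = 130.23 g/mol.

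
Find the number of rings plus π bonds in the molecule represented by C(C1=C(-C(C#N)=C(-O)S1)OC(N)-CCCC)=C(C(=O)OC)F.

7

Molecular formula from the SMILES: C14H17FN2O4S.
DoU = (2C + 2 + N − H − X)/2 = (2·14 + 2 + 2 − 17 − 1)/2 = 14/2 = 7.
(Structurally: 1 ring(s) + 6 π bond(s) = 7.)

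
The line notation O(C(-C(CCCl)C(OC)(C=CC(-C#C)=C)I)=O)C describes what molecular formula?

C13H16ClIO3

Heavy atoms from the SMILES: 13 C, 1 Cl, 1 I, 3 O.
Implicit hydrogens by atom environment:
  4 × C: 1 H each → 4
  4 × C: no H
  3 × C: 2 H each → 6
  3 × O: no H
  2 × C: 3 H each → 6
  1 × Cl: no H
  1 × I: no H
  Total hydrogens = 16.
Molecular formula: C13H16ClIO3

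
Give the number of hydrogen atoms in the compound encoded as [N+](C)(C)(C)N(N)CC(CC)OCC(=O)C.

24

Hydrogens are implicit in SMILES; fill each atom to its normal valence:
  5 × C: 3 H each → 15
  3 × C: 2 H each → 6
  2 × O: no H
  1 × C: 1 H
  1 × C: no H
  1 × N: 2 H
  1 × N: no H
  1 × N (charge +1): no H
  Total hydrogens = 24.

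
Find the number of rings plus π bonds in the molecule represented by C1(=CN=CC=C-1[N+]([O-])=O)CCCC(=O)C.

6

Molecular formula from the SMILES: C10H12N2O3.
DoU = (2C + 2 + N − H − X)/2 = (2·10 + 2 + 2 − 12 − 0)/2 = 12/2 = 6.
(Structurally: 1 ring(s) + 5 π bond(s) = 6.)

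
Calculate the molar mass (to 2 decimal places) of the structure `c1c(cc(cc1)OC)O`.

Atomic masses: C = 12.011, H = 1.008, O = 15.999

124.14

Molecular formula: C7H8O2.
M = 7×12.011 + 8×1.008 + 2×15.999 = 124.14 g/mol.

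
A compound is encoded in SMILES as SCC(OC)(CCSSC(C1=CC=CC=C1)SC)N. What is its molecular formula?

Heavy atoms from the SMILES: 13 C, 1 N, 1 O, 4 S.
Implicit hydrogens by atom environment:
  5 × C (aromatic): 1 H each → 5
  3 × C: 2 H each → 6
  3 × S: no H
  2 × C: 3 H each → 6
  1 × C: 1 H
  1 × C: no H
  1 × C (aromatic): no H
  1 × N: 2 H
  1 × O: no H
  1 × S: 1 H
  Total hydrogens = 21.
Molecular formula: C13H21NOS4

C13H21NOS4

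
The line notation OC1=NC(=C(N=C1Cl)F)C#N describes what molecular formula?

C5HClFN3O

Heavy atoms from the SMILES: 5 C, 1 Cl, 1 F, 3 N, 1 O.
Implicit hydrogens by atom environment:
  4 × C (aromatic): no H
  2 × N (aromatic): no H
  1 × C: no H
  1 × Cl: no H
  1 × F: no H
  1 × N: no H
  1 × O: 1 H
  Total hydrogens = 1.
Molecular formula: C5HClFN3O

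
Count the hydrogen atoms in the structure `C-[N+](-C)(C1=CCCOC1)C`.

Hydrogens are implicit in SMILES; fill each atom to its normal valence:
  3 × C: 3 H each → 9
  3 × C: 2 H each → 6
  1 × C: 1 H
  1 × C: no H
  1 × N (charge +1): no H
  1 × O: no H
  Total hydrogens = 16.

16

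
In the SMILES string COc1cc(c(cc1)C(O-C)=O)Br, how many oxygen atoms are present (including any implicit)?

3

The symbol for oxygen appears 3 times in the SMILES.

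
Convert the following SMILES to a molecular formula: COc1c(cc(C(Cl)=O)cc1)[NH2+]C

Heavy atoms from the SMILES: 9 C, 1 Cl, 1 N, 2 O.
Implicit hydrogens by atom environment:
  3 × C (aromatic): 1 H each → 3
  3 × C (aromatic): no H
  2 × C: 3 H each → 6
  2 × O: no H
  1 × C: no H
  1 × Cl: no H
  1 × N (charge +1): 2 H
  Total hydrogens = 11.
Net charge +1.
Molecular formula: C9H11ClNO2+

C9H11ClNO2+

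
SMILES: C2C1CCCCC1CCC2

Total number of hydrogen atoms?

Hydrogens are implicit in SMILES; fill each atom to its normal valence:
  8 × C: 2 H each → 16
  2 × C: 1 H each → 2
  Total hydrogens = 18.

18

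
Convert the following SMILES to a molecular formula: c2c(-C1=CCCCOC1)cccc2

Heavy atoms from the SMILES: 12 C, 1 O.
Implicit hydrogens by atom environment:
  5 × C (aromatic): 1 H each → 5
  4 × C: 2 H each → 8
  1 × C: 1 H
  1 × C: no H
  1 × C (aromatic): no H
  1 × O: no H
  Total hydrogens = 14.
Molecular formula: C12H14O

C12H14O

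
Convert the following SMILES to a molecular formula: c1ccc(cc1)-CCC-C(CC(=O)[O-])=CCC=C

Heavy atoms from the SMILES: 16 C, 2 O.
Implicit hydrogens by atom environment:
  6 × C: 2 H each → 12
  5 × C (aromatic): 1 H each → 5
  2 × C: 1 H each → 2
  2 × C: no H
  1 × C (aromatic): no H
  1 × O: no H
  1 × O (charge -1): no H
  Total hydrogens = 19.
Net charge -1.
Molecular formula: C16H19O2-

C16H19O2-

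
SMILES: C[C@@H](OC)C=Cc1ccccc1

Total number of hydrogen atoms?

14

Hydrogens are implicit in SMILES; fill each atom to its normal valence:
  5 × C (aromatic): 1 H each → 5
  3 × C: 1 H each → 3
  2 × C: 3 H each → 6
  1 × C (aromatic): no H
  1 × O: no H
  Total hydrogens = 14.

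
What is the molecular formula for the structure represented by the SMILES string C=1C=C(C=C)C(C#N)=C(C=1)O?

Heavy atoms from the SMILES: 9 C, 1 N, 1 O.
Implicit hydrogens by atom environment:
  3 × C (aromatic): 1 H each → 3
  3 × C (aromatic): no H
  1 × C: 2 H
  1 × C: 1 H
  1 × C: no H
  1 × N: no H
  1 × O: 1 H
  Total hydrogens = 7.
Molecular formula: C9H7NO

C9H7NO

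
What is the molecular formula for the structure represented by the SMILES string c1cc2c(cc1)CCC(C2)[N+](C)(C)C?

C13H20N+

Heavy atoms from the SMILES: 13 C, 1 N.
Implicit hydrogens by atom environment:
  4 × C (aromatic): 1 H each → 4
  3 × C: 3 H each → 9
  3 × C: 2 H each → 6
  2 × C (aromatic): no H
  1 × C: 1 H
  1 × N (charge +1): no H
  Total hydrogens = 20.
Net charge +1.
Molecular formula: C13H20N+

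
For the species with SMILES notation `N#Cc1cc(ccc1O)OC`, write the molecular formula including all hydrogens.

C8H7NO2

Heavy atoms from the SMILES: 8 C, 1 N, 2 O.
Implicit hydrogens by atom environment:
  3 × C (aromatic): 1 H each → 3
  3 × C (aromatic): no H
  1 × C: 3 H
  1 × C: no H
  1 × N: no H
  1 × O: 1 H
  1 × O: no H
  Total hydrogens = 7.
Molecular formula: C8H7NO2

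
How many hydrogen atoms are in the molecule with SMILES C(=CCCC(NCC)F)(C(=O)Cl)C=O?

13

Hydrogens are implicit in SMILES; fill each atom to its normal valence:
  3 × C: 2 H each → 6
  3 × C: 1 H each → 3
  2 × C: no H
  2 × O: no H
  1 × C: 3 H
  1 × Cl: no H
  1 × F: no H
  1 × N: 1 H
  Total hydrogens = 13.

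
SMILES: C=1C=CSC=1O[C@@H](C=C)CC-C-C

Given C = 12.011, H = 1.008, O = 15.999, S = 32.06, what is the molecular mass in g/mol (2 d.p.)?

Molecular formula: C11H16OS.
M = 11×12.011 + 16×1.008 + 1×15.999 + 1×32.06 = 196.31 g/mol.

196.31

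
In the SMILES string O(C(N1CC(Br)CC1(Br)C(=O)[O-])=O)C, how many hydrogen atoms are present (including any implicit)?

8

Hydrogens are implicit in SMILES; fill each atom to its normal valence:
  3 × C: no H
  3 × O: no H
  2 × Br: no H
  2 × C: 2 H each → 4
  1 × C: 3 H
  1 × C: 1 H
  1 × N: no H
  1 × O (charge -1): no H
  Total hydrogens = 8.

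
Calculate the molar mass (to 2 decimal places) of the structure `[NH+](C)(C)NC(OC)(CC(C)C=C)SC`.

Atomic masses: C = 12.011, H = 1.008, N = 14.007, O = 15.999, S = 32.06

Molecular formula: C10H23N2OS+.
M = 10×12.011 + 23×1.008 + 2×14.007 + 1×15.999 + 1×32.06 = 219.37 g/mol.

219.37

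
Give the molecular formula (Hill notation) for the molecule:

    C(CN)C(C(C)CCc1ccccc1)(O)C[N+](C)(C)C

Heavy atoms from the SMILES: 17 C, 2 N, 1 O.
Implicit hydrogens by atom environment:
  5 × C: 2 H each → 10
  5 × C (aromatic): 1 H each → 5
  4 × C: 3 H each → 12
  1 × C: 1 H
  1 × C: no H
  1 × C (aromatic): no H
  1 × N: 2 H
  1 × N (charge +1): no H
  1 × O: 1 H
  Total hydrogens = 31.
Net charge +1.
Molecular formula: C17H31N2O+

C17H31N2O+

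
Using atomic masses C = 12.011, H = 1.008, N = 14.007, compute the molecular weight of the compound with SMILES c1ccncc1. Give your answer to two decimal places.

Molecular formula: C5H5N.
M = 5×12.011 + 5×1.008 + 1×14.007 = 79.10 g/mol.

79.10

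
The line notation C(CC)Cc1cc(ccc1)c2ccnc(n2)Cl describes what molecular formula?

Heavy atoms from the SMILES: 14 C, 1 Cl, 2 N.
Implicit hydrogens by atom environment:
  6 × C (aromatic): 1 H each → 6
  4 × C (aromatic): no H
  3 × C: 2 H each → 6
  2 × N (aromatic): no H
  1 × C: 3 H
  1 × Cl: no H
  Total hydrogens = 15.
Molecular formula: C14H15ClN2

C14H15ClN2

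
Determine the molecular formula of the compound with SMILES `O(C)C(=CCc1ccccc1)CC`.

C12H16O

Heavy atoms from the SMILES: 12 C, 1 O.
Implicit hydrogens by atom environment:
  5 × C (aromatic): 1 H each → 5
  2 × C: 3 H each → 6
  2 × C: 2 H each → 4
  1 × C: 1 H
  1 × C: no H
  1 × C (aromatic): no H
  1 × O: no H
  Total hydrogens = 16.
Molecular formula: C12H16O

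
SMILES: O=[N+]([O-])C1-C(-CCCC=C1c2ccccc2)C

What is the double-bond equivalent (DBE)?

7

Molecular formula from the SMILES: C14H17NO2.
DoU = (2C + 2 + N − H − X)/2 = (2·14 + 2 + 1 − 17 − 0)/2 = 14/2 = 7.
(Structurally: 2 ring(s) + 5 π bond(s) = 7.)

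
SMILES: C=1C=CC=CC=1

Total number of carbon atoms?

6

The symbol for carbon appears 6 times in the SMILES.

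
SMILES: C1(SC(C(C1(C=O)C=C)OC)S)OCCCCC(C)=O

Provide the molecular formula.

C14H22O4S2

Heavy atoms from the SMILES: 14 C, 4 O, 2 S.
Implicit hydrogens by atom environment:
  5 × C: 2 H each → 10
  5 × C: 1 H each → 5
  4 × O: no H
  2 × C: 3 H each → 6
  2 × C: no H
  1 × S: 1 H
  1 × S: no H
  Total hydrogens = 22.
Molecular formula: C14H22O4S2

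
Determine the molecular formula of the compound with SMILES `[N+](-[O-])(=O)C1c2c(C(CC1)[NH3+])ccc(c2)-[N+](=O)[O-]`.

Heavy atoms from the SMILES: 10 C, 3 N, 4 O.
Implicit hydrogens by atom environment:
  3 × C (aromatic): 1 H each → 3
  3 × C (aromatic): no H
  2 × C: 2 H each → 4
  2 × C: 1 H each → 2
  2 × N (charge +1): no H
  2 × O: no H
  2 × O (charge -1): no H
  1 × N (charge +1): 3 H
  Total hydrogens = 12.
Net charge +1.
Molecular formula: C10H12N3O4+

C10H12N3O4+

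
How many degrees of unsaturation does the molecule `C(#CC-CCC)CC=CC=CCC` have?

4

Molecular formula from the SMILES: C13H20.
DoU = (2C + 2 + N − H − X)/2 = (2·13 + 2 + 0 − 20 − 0)/2 = 8/2 = 4.
(Structurally: 0 ring(s) + 4 π bond(s) = 4.)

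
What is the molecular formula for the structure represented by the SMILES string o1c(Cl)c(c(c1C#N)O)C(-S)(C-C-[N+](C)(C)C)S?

Heavy atoms from the SMILES: 11 C, 1 Cl, 2 N, 2 O, 2 S.
Implicit hydrogens by atom environment:
  4 × C (aromatic): no H
  3 × C: 3 H each → 9
  2 × C: 2 H each → 4
  2 × C: no H
  2 × S: 1 H each → 2
  1 × Cl: no H
  1 × N: no H
  1 × N (charge +1): no H
  1 × O: 1 H
  1 × O (aromatic): no H
  Total hydrogens = 16.
Net charge +1.
Molecular formula: C11H16ClN2O2S2+

C11H16ClN2O2S2+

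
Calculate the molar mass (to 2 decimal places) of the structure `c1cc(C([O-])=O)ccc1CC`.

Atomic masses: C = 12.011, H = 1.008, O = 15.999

149.17

Molecular formula: C9H9O2-.
M = 9×12.011 + 9×1.008 + 2×15.999 = 149.17 g/mol.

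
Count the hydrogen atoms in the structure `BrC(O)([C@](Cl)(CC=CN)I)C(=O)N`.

Hydrogens are implicit in SMILES; fill each atom to its normal valence:
  3 × C: no H
  2 × C: 1 H each → 2
  2 × N: 2 H each → 4
  1 × Br: no H
  1 × C: 2 H
  1 × Cl: no H
  1 × I: no H
  1 × O: 1 H
  1 × O: no H
  Total hydrogens = 9.

9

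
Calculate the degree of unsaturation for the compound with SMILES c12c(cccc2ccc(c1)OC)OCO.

7

Molecular formula from the SMILES: C12H12O3.
DoU = (2C + 2 + N − H − X)/2 = (2·12 + 2 + 0 − 12 − 0)/2 = 14/2 = 7.
(Structurally: 2 ring(s) + 5 π bond(s) = 7.)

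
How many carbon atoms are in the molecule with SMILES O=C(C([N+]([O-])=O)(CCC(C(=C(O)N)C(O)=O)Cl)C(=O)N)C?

10

The symbol for carbon appears 10 times in the SMILES. (Cl is a single chlorine, not C + l.)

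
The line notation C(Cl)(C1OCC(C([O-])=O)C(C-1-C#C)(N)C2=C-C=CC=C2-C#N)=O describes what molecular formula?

C16H12ClN2O4-

Heavy atoms from the SMILES: 16 C, 1 Cl, 2 N, 4 O.
Implicit hydrogens by atom environment:
  5 × C: no H
  4 × C: 1 H each → 4
  4 × C (aromatic): 1 H each → 4
  3 × O: no H
  2 × C (aromatic): no H
  1 × C: 2 H
  1 × Cl: no H
  1 × N: 2 H
  1 × N: no H
  1 × O (charge -1): no H
  Total hydrogens = 12.
Net charge -1.
Molecular formula: C16H12ClN2O4-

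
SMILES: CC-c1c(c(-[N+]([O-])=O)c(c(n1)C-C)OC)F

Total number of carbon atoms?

10

The symbol for carbon appears 10 times in the SMILES. Lowercase c denotes aromatic carbon and counts toward C.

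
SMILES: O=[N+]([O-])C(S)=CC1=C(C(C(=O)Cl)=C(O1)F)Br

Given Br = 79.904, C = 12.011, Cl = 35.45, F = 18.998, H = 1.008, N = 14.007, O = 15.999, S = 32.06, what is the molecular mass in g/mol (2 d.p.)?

Molecular formula: C7H2BrClFNO4S.
M = 1×79.904 + 7×12.011 + 1×35.45 + 1×18.998 + 2×1.008 + 1×14.007 + 4×15.999 + 1×32.06 = 330.51 g/mol.

330.51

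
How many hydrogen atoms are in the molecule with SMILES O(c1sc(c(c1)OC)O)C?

8

Hydrogens are implicit in SMILES; fill each atom to its normal valence:
  3 × C (aromatic): no H
  2 × C: 3 H each → 6
  2 × O: no H
  1 × C (aromatic): 1 H
  1 × O: 1 H
  1 × S (aromatic): no H
  Total hydrogens = 8.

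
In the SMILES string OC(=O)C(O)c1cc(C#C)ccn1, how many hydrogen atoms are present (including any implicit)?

7

Hydrogens are implicit in SMILES; fill each atom to its normal valence:
  3 × C (aromatic): 1 H each → 3
  2 × C: 1 H each → 2
  2 × C (aromatic): no H
  2 × C: no H
  2 × O: 1 H each → 2
  1 × N (aromatic): no H
  1 × O: no H
  Total hydrogens = 7.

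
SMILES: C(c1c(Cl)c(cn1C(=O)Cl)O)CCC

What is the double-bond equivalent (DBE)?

4

Molecular formula from the SMILES: C9H11Cl2NO2.
DoU = (2C + 2 + N − H − X)/2 = (2·9 + 2 + 1 − 11 − 2)/2 = 8/2 = 4.
(Structurally: 1 ring(s) + 3 π bond(s) = 4.)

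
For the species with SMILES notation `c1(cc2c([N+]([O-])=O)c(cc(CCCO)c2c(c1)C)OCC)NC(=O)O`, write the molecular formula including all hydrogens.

Heavy atoms from the SMILES: 17 C, 2 N, 6 O.
Implicit hydrogens by atom environment:
  7 × C (aromatic): no H
  4 × C: 2 H each → 8
  3 × C (aromatic): 1 H each → 3
  3 × O: no H
  2 × C: 3 H each → 6
  2 × O: 1 H each → 2
  1 × C: no H
  1 × N: 1 H
  1 × N (charge +1): no H
  1 × O (charge -1): no H
  Total hydrogens = 20.
Molecular formula: C17H20N2O6

C17H20N2O6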